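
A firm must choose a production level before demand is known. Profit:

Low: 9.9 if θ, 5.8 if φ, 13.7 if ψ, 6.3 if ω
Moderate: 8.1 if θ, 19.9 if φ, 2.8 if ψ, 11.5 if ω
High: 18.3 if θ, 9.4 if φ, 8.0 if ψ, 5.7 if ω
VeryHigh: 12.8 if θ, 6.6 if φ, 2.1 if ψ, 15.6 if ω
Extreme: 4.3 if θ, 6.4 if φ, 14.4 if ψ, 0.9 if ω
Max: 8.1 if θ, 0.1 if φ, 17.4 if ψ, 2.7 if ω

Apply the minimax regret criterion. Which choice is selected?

High

Column bests: θ=18.3, φ=19.9, ψ=17.4, ω=15.6.
Low regrets: 8.4, 14.1, 3.7, 9.3 → max 14.1
Moderate regrets: 10.2, 0.0, 14.6, 4.1 → max 14.6
High regrets: 0.0, 10.5, 9.4, 9.9 → max 10.5
VeryHigh regrets: 5.5, 13.3, 15.3, 0.0 → max 15.3
Extreme regrets: 14.0, 13.5, 3.0, 14.7 → max 14.7
Max regrets: 10.2, 19.8, 0.0, 12.9 → max 19.8
Smallest max regret = 10.5 → High.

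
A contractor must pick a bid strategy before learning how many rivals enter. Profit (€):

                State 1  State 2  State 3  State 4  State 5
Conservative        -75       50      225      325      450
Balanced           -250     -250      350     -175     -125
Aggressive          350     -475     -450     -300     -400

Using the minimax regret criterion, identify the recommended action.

Column bests: State 1=350, State 2=50, State 3=350, State 4=325, State 5=450.
Conservative regrets: 425, 0, 125, 0, 0 → max 425
Balanced regrets: 600, 300, 0, 500, 575 → max 600
Aggressive regrets: 0, 525, 800, 625, 850 → max 850
Smallest max regret = 425 → Conservative.

Conservative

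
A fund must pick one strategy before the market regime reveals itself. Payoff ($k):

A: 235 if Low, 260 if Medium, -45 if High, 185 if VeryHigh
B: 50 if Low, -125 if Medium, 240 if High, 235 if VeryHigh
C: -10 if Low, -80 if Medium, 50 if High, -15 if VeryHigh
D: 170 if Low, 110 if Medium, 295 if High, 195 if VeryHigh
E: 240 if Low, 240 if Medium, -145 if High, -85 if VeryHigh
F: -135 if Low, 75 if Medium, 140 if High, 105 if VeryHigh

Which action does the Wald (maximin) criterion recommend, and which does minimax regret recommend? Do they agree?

maximin → D; minimax regret → D (agree)

Row minima: A=-45, B=-125, C=-80, D=110, E=-145, F=-135
Best worst-case = 110 → D.
Column bests: Low=240, Medium=260, High=295, VeryHigh=235.
A regrets: 5, 0, 340, 50 → max 340
B regrets: 190, 385, 55, 0 → max 385
C regrets: 250, 340, 245, 250 → max 340
D regrets: 70, 150, 0, 40 → max 150
E regrets: 0, 20, 440, 320 → max 440
F regrets: 375, 185, 155, 130 → max 375
Smallest max regret = 150 → D.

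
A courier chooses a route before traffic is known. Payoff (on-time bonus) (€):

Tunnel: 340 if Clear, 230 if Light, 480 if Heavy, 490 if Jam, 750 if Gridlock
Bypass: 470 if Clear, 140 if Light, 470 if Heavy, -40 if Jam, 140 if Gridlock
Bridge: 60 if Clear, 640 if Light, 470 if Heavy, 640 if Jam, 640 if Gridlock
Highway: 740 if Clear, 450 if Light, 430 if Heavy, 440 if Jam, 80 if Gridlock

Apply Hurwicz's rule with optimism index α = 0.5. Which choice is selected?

Tunnel: 0.5·750 + 0.5·230 = 490
Bypass: 0.5·470 + 0.5·(-40) = 215
Bridge: 0.5·640 + 0.5·60 = 350
Highway: 0.5·740 + 0.5·80 = 410
Highest Hurwicz score = 490 → Tunnel.

Tunnel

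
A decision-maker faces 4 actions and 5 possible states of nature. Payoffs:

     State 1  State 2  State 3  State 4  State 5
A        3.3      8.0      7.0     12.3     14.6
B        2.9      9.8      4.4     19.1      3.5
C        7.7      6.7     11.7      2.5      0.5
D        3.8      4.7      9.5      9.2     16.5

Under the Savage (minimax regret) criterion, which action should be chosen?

Column bests: State 1=7.7, State 2=9.8, State 3=11.7, State 4=19.1, State 5=16.5.
A regrets: 4.4, 1.8, 4.7, 6.8, 1.9 → max 6.8
B regrets: 4.8, 0.0, 7.3, 0.0, 13.0 → max 13.0
C regrets: 0.0, 3.1, 0.0, 16.6, 16.0 → max 16.6
D regrets: 3.9, 5.1, 2.2, 9.9, 0.0 → max 9.9
Smallest max regret = 6.8 → A.

A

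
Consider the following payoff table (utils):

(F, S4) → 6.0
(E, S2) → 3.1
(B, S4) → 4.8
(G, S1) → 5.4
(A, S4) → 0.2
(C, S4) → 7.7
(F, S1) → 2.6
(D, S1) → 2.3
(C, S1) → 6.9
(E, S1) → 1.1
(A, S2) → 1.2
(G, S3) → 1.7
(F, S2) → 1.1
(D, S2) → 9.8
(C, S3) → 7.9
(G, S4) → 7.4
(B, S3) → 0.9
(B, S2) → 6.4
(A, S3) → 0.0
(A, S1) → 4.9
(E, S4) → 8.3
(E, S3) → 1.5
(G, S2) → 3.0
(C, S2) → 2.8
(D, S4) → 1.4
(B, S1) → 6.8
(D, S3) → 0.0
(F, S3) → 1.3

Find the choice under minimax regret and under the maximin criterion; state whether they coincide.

minimax regret → E; maximin → C (disagree)

Column bests: S1=6.9, S2=9.8, S3=7.9, S4=8.3.
A regrets: 2.0, 8.6, 7.9, 8.1 → max 8.6
B regrets: 0.1, 3.4, 7.0, 3.5 → max 7.0
C regrets: 0.0, 7.0, 0.0, 0.6 → max 7.0
D regrets: 4.6, 0.0, 7.9, 6.9 → max 7.9
E regrets: 5.8, 6.7, 6.4, 0.0 → max 6.7
F regrets: 4.3, 8.7, 6.6, 2.3 → max 8.7
G regrets: 1.5, 6.8, 6.2, 0.9 → max 6.8
Smallest max regret = 6.7 → E.
Row minima: A=0.0, B=0.9, C=2.8, D=0.0, E=1.1, F=1.1, G=1.7
Best worst-case = 2.8 → C.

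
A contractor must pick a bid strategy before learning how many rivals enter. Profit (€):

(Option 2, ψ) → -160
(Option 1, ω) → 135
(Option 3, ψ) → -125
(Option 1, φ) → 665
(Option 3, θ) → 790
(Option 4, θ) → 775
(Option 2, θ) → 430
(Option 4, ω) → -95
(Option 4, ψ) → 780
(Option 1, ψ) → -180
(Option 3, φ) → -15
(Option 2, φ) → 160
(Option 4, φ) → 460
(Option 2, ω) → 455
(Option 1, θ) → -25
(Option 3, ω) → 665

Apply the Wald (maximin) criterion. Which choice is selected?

Option 4

Row minima: Option 1=-180, Option 2=-160, Option 3=-125, Option 4=-95
Best worst-case = -95 → Option 4.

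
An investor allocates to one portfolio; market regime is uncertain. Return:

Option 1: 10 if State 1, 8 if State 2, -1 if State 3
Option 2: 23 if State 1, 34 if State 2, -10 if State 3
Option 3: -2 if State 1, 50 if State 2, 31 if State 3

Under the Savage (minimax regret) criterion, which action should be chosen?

Option 3

Column bests: State 1=23, State 2=50, State 3=31.
Option 1 regrets: 13, 42, 32 → max 42
Option 2 regrets: 0, 16, 41 → max 41
Option 3 regrets: 25, 0, 0 → max 25
Smallest max regret = 25 → Option 3.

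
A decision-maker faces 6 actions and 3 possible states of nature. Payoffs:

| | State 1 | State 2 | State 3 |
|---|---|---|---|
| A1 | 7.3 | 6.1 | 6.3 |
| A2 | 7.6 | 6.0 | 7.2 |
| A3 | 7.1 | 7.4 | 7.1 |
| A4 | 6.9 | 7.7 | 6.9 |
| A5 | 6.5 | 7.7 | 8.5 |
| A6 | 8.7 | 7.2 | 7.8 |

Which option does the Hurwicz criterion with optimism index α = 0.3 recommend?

A1: 0.3·7.3 + 0.7·6.1 = 6.46
A2: 0.3·7.6 + 0.7·6.0 = 6.48
A3: 0.3·7.4 + 0.7·7.1 = 7.19
A4: 0.3·7.7 + 0.7·6.9 = 7.14
A5: 0.3·8.5 + 0.7·6.5 = 7.1
A6: 0.3·8.7 + 0.7·7.2 = 7.65
Highest Hurwicz score = 7.65 → A6.

A6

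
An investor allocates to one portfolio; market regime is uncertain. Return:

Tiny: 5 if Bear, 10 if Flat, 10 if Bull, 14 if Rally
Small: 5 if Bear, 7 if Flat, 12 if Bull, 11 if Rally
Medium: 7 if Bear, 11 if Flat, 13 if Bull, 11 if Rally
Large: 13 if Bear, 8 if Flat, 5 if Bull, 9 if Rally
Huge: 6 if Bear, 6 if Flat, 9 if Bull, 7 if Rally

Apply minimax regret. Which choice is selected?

Medium

Column bests: Bear=13, Flat=11, Bull=13, Rally=14.
Tiny regrets: 8, 1, 3, 0 → max 8
Small regrets: 8, 4, 1, 3 → max 8
Medium regrets: 6, 0, 0, 3 → max 6
Large regrets: 0, 3, 8, 5 → max 8
Huge regrets: 7, 5, 4, 7 → max 7
Smallest max regret = 6 → Medium.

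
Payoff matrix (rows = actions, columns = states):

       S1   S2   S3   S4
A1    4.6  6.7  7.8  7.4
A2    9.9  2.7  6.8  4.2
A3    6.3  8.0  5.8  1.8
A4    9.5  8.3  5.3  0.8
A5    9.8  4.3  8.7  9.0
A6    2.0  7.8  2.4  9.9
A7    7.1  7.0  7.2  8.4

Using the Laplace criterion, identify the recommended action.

A5

Row averages: A1=6.625, A2=5.9, A3=5.475, A4=5.975, A5=7.95, A6=5.525, A7=7.425
Highest average = 7.95 → A5.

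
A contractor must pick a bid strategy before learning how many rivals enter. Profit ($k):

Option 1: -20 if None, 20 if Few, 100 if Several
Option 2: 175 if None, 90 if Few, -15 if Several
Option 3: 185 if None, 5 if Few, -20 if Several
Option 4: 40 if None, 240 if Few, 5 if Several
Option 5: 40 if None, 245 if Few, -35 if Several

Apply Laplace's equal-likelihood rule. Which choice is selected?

Option 4

Row averages: Option 1=100/3, Option 2=250/3, Option 3=170/3, Option 4=95, Option 5=250/3
Highest average = 95 → Option 4.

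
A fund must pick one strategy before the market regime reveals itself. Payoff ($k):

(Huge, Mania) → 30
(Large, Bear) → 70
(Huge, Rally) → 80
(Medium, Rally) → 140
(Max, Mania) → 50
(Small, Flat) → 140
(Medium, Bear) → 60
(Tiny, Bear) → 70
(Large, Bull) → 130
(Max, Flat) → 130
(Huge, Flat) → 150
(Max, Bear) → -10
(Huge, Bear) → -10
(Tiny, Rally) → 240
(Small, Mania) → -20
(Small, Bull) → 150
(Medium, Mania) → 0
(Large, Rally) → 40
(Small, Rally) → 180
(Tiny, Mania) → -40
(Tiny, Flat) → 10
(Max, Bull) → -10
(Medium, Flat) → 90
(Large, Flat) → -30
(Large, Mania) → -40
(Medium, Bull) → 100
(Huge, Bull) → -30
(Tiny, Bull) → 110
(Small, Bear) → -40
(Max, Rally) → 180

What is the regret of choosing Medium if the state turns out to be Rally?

Best payoff under Rally is 240.
Regret = 240 − 140 = 100.

100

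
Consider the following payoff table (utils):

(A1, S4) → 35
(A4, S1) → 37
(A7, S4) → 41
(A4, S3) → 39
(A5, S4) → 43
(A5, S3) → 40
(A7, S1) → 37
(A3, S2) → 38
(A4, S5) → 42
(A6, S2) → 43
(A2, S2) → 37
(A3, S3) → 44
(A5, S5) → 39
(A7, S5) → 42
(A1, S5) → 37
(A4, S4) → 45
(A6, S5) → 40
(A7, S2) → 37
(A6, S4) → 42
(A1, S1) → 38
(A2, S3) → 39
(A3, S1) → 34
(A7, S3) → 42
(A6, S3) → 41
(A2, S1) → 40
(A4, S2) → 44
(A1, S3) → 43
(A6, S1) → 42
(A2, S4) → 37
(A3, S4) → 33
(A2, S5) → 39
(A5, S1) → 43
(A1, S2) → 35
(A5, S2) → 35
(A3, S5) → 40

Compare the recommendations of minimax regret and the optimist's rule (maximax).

Column bests: S1=43, S2=44, S3=44, S4=45, S5=42.
A1 regrets: 5, 9, 1, 10, 5 → max 10
A2 regrets: 3, 7, 5, 8, 3 → max 8
A3 regrets: 9, 6, 0, 12, 2 → max 12
A4 regrets: 6, 0, 5, 0, 0 → max 6
A5 regrets: 0, 9, 4, 2, 3 → max 9
A6 regrets: 1, 1, 3, 3, 2 → max 3
A7 regrets: 6, 7, 2, 4, 0 → max 7
Smallest max regret = 3 → A6.
Row maxima: A1=43, A2=40, A3=44, A4=45, A5=43, A6=43, A7=42
Best best-case = 45 → A4.

minimax regret → A6; maximax → A4 (disagree)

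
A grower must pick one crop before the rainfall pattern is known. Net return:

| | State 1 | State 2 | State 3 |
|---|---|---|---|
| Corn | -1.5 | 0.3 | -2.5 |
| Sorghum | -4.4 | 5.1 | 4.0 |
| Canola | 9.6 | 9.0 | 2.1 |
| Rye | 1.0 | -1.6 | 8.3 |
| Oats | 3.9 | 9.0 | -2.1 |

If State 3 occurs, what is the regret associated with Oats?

10.4

Best payoff under State 3 is 8.3.
Regret = 8.3 − (-2.1) = 10.4.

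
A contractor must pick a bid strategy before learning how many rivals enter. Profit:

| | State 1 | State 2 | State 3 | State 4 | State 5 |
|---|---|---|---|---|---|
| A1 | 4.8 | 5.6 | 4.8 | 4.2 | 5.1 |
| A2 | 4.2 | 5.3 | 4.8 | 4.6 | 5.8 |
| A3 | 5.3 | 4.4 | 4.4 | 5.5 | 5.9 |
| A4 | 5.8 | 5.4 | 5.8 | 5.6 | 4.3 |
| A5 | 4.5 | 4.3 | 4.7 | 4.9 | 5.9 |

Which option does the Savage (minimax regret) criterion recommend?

A5

Column bests: State 1=5.8, State 2=5.6, State 3=5.8, State 4=5.6, State 5=5.9.
A1 regrets: 1.0, 0.0, 1.0, 1.4, 0.8 → max 1.4
A2 regrets: 1.6, 0.3, 1.0, 1.0, 0.1 → max 1.6
A3 regrets: 0.5, 1.2, 1.4, 0.1, 0.0 → max 1.4
A4 regrets: 0.0, 0.2, 0.0, 0.0, 1.6 → max 1.6
A5 regrets: 1.3, 1.3, 1.1, 0.7, 0.0 → max 1.3
Smallest max regret = 1.3 → A5.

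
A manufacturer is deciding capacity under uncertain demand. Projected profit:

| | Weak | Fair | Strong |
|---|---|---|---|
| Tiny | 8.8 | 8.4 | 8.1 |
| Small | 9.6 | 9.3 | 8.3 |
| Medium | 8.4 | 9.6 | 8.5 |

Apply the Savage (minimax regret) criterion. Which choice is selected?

Column bests: Weak=9.6, Fair=9.6, Strong=8.5.
Tiny regrets: 0.8, 1.2, 0.4 → max 1.2
Small regrets: 0.0, 0.3, 0.2 → max 0.3
Medium regrets: 1.2, 0.0, 0.0 → max 1.2
Smallest max regret = 0.3 → Small.

Small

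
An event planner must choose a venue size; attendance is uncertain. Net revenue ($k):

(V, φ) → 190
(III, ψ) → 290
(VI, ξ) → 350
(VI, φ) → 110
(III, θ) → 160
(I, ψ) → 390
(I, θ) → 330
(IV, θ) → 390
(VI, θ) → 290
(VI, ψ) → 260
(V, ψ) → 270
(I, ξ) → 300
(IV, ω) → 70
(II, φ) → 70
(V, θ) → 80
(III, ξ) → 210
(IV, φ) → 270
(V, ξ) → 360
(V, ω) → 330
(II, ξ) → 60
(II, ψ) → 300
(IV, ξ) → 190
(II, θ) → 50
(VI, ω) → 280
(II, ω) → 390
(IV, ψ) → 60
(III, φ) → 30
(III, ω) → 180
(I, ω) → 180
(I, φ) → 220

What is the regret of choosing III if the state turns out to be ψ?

Best payoff under ψ is 390.
Regret = 390 − 290 = 100.

100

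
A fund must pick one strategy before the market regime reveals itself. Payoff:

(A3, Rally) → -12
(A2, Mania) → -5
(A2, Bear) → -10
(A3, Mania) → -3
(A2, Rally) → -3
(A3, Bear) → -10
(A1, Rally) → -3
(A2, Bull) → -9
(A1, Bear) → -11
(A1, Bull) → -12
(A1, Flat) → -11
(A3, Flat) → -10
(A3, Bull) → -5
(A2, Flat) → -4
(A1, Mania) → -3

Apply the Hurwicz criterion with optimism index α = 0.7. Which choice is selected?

A2

A1: 0.7·(-3) + 0.3·(-12) = -5.7
A2: 0.7·(-3) + 0.3·(-10) = -5.1
A3: 0.7·(-3) + 0.3·(-12) = -5.7
Highest Hurwicz score = -5.1 → A2.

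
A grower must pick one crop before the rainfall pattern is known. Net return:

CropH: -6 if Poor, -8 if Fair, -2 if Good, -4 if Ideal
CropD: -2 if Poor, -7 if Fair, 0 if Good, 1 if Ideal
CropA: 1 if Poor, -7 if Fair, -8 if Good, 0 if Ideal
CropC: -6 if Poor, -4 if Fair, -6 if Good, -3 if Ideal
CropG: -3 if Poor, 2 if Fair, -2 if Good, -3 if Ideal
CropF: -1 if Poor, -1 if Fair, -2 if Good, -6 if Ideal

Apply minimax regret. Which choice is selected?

Column bests: Poor=1, Fair=2, Good=0, Ideal=1.
CropH regrets: 7, 10, 2, 5 → max 10
CropD regrets: 3, 9, 0, 0 → max 9
CropA regrets: 0, 9, 8, 1 → max 9
CropC regrets: 7, 6, 6, 4 → max 7
CropG regrets: 4, 0, 2, 4 → max 4
CropF regrets: 2, 3, 2, 7 → max 7
Smallest max regret = 4 → CropG.

CropG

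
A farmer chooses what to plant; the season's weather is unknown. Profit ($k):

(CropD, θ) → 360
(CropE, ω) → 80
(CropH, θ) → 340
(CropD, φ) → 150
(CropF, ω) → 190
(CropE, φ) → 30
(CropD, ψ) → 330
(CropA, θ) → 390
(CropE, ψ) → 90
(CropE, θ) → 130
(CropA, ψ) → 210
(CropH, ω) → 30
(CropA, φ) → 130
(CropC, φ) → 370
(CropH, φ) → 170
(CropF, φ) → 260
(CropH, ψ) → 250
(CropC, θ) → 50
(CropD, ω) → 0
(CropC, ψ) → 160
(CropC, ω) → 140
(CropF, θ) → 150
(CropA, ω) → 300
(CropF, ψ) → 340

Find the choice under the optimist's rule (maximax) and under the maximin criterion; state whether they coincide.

maximax → CropA; maximin → CropF (disagree)

Row maxima: CropH=340, CropA=390, CropC=370, CropE=130, CropF=340, CropD=360
Best best-case = 390 → CropA.
Row minima: CropH=30, CropA=130, CropC=50, CropE=30, CropF=150, CropD=0
Best worst-case = 150 → CropF.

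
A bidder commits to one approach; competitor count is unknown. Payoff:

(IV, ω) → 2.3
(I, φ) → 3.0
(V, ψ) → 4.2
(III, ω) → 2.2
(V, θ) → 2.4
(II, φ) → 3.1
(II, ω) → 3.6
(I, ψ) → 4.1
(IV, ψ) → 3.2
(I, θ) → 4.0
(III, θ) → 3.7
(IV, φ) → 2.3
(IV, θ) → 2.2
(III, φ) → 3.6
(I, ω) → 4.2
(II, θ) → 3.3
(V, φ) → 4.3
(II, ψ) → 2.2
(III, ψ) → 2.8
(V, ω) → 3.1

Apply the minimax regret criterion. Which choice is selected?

Column bests: θ=4.0, φ=4.3, ψ=4.2, ω=4.2.
I regrets: 0.0, 1.3, 0.1, 0.0 → max 1.3
II regrets: 0.7, 1.2, 2.0, 0.6 → max 2.0
III regrets: 0.3, 0.7, 1.4, 2.0 → max 2.0
IV regrets: 1.8, 2.0, 1.0, 1.9 → max 2.0
V regrets: 1.6, 0.0, 0.0, 1.1 → max 1.6
Smallest max regret = 1.3 → I.

I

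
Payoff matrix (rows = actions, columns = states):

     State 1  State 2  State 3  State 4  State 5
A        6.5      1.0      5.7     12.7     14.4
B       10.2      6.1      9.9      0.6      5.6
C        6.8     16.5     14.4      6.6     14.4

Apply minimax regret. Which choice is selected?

C

Column bests: State 1=10.2, State 2=16.5, State 3=14.4, State 4=12.7, State 5=14.4.
A regrets: 3.7, 15.5, 8.7, 0.0, 0.0 → max 15.5
B regrets: 0.0, 10.4, 4.5, 12.1, 8.8 → max 12.1
C regrets: 3.4, 0.0, 0.0, 6.1, 0.0 → max 6.1
Smallest max regret = 6.1 → C.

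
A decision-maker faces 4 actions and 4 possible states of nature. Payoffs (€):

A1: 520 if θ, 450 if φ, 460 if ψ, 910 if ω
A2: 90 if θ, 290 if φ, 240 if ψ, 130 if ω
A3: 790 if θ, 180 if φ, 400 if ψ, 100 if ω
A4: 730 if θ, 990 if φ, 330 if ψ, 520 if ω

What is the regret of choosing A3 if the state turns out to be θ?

0

Best payoff under θ is 790.
Regret = 790 − 790 = 0.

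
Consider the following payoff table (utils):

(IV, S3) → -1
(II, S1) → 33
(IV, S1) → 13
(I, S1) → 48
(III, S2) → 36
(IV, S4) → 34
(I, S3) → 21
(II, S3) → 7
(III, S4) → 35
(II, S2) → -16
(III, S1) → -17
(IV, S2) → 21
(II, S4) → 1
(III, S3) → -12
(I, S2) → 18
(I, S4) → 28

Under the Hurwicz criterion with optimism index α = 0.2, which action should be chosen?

I

I: 0.2·48 + 0.8·18 = 24
II: 0.2·33 + 0.8·(-16) = -6.2
III: 0.2·36 + 0.8·(-17) = -6.4
IV: 0.2·34 + 0.8·(-1) = 6
Highest Hurwicz score = 24 → I.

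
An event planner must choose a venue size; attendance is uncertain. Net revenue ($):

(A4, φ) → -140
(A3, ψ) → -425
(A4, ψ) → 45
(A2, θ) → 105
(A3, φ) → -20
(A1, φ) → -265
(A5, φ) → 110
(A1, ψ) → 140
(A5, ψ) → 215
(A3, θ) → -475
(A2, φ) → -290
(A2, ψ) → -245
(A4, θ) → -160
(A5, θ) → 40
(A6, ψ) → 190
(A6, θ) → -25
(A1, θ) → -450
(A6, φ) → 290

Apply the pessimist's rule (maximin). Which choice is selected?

Row minima: A1=-450, A2=-290, A3=-475, A4=-160, A5=40, A6=-25
Best worst-case = 40 → A5.

A5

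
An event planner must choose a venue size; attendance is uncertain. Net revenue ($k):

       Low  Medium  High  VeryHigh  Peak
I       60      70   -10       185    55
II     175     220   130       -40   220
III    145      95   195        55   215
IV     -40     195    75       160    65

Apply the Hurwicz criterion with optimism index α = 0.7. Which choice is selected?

III

I: 0.7·185 + 0.3·(-10) = 126.5
II: 0.7·220 + 0.3·(-40) = 142
III: 0.7·215 + 0.3·55 = 167
IV: 0.7·195 + 0.3·(-40) = 124.5
Highest Hurwicz score = 167 → III.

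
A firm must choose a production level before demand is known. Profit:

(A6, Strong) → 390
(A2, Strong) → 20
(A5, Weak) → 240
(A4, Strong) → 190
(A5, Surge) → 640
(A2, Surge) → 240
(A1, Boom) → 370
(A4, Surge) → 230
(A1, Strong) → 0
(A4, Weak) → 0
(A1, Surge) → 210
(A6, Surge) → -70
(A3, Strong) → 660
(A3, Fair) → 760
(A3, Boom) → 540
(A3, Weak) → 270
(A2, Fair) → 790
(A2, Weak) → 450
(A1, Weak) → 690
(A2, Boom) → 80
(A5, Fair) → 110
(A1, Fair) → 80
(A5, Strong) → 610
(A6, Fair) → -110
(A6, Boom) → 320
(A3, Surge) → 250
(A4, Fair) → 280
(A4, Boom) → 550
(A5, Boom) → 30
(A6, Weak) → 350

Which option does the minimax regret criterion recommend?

Column bests: Weak=690, Fair=790, Strong=660, Boom=550, Surge=640.
A1 regrets: 0, 710, 660, 180, 430 → max 710
A2 regrets: 240, 0, 640, 470, 400 → max 640
A3 regrets: 420, 30, 0, 10, 390 → max 420
A4 regrets: 690, 510, 470, 0, 410 → max 690
A5 regrets: 450, 680, 50, 520, 0 → max 680
A6 regrets: 340, 900, 270, 230, 710 → max 900
Smallest max regret = 420 → A3.

A3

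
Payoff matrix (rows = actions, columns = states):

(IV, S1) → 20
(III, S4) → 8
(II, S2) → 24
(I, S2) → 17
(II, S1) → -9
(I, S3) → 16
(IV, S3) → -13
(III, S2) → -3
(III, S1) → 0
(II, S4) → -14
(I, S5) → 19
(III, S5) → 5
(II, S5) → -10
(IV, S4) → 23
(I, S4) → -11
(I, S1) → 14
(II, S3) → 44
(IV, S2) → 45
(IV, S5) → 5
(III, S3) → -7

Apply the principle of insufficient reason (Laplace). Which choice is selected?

IV

Row averages: I=11, II=7, III=0.6, IV=16
Highest average = 16 → IV.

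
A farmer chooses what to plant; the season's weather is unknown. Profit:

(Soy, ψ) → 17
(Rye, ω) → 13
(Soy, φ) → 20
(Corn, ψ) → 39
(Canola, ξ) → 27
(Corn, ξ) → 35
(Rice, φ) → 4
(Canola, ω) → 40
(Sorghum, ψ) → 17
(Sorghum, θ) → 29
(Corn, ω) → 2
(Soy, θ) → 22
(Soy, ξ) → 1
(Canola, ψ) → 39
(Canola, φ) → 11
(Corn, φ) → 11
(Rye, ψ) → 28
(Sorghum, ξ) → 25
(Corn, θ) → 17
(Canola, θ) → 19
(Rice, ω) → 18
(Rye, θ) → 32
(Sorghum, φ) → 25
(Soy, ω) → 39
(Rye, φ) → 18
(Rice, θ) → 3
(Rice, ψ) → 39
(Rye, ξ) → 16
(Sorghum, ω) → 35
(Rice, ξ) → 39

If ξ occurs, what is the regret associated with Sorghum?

Best payoff under ξ is 39.
Regret = 39 − 25 = 14.

14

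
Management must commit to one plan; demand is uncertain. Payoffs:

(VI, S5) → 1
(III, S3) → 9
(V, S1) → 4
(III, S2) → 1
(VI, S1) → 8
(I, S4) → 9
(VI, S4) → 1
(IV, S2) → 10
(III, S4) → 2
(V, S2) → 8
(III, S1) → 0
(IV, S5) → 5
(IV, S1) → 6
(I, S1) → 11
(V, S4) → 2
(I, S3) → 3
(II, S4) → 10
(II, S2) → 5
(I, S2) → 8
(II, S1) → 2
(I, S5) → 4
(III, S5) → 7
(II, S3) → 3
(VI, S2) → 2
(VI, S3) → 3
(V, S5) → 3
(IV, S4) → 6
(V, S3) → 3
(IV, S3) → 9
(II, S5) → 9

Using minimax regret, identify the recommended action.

IV

Column bests: S1=11, S2=10, S3=9, S4=10, S5=9.
I regrets: 0, 2, 6, 1, 5 → max 6
II regrets: 9, 5, 6, 0, 0 → max 9
III regrets: 11, 9, 0, 8, 2 → max 11
IV regrets: 5, 0, 0, 4, 4 → max 5
V regrets: 7, 2, 6, 8, 6 → max 8
VI regrets: 3, 8, 6, 9, 8 → max 9
Smallest max regret = 5 → IV.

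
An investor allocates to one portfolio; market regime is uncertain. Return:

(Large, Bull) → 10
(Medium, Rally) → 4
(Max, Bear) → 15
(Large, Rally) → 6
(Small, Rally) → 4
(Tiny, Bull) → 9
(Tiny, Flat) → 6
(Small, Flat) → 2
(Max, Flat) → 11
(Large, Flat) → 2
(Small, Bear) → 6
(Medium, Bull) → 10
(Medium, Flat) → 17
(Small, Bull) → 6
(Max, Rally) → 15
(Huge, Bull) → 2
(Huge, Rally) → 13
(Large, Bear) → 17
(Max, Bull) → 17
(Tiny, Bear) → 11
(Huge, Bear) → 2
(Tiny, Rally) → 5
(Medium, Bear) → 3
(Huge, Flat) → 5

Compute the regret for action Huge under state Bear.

15

Best payoff under Bear is 17.
Regret = 17 − 2 = 15.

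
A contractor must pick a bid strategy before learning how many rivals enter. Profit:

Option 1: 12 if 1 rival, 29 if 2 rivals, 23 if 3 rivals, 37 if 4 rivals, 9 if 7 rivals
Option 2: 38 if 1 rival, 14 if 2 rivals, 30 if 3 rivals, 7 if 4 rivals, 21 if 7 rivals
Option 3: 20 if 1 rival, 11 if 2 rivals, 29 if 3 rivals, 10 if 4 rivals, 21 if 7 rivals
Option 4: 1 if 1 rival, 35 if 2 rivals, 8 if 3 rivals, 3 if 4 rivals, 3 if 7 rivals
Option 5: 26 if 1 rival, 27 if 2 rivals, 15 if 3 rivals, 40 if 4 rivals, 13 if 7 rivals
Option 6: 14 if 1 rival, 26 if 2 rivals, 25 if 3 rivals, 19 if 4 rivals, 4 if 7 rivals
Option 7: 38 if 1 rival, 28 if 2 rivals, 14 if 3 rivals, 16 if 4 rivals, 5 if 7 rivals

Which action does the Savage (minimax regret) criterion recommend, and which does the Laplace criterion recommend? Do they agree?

Column bests: 1 rival=38, 2 rivals=35, 3 rivals=30, 4 rivals=40, 7 rivals=21.
Option 1 regrets: 26, 6, 7, 3, 12 → max 26
Option 2 regrets: 0, 21, 0, 33, 0 → max 33
Option 3 regrets: 18, 24, 1, 30, 0 → max 30
Option 4 regrets: 37, 0, 22, 37, 18 → max 37
Option 5 regrets: 12, 8, 15, 0, 8 → max 15
Option 6 regrets: 24, 9, 5, 21, 17 → max 24
Option 7 regrets: 0, 7, 16, 24, 16 → max 24
Smallest max regret = 15 → Option 5.
Row averages: Option 1=22, Option 2=22, Option 3=18.2, Option 4=10, Option 5=24.2, Option 6=17.6, Option 7=20.2
Highest average = 24.2 → Option 5.

minimax regret → Option 5; laplace → Option 5 (agree)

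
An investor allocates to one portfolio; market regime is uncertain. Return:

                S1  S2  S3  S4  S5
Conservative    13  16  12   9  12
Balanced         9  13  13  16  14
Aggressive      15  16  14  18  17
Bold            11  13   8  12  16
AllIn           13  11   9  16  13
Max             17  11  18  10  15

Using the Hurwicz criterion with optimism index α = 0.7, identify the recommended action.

Conservative: 0.7·16 + 0.3·9 = 13.9
Balanced: 0.7·16 + 0.3·9 = 13.9
Aggressive: 0.7·18 + 0.3·14 = 16.8
Bold: 0.7·16 + 0.3·8 = 13.6
AllIn: 0.7·16 + 0.3·9 = 13.9
Max: 0.7·18 + 0.3·10 = 15.6
Highest Hurwicz score = 16.8 → Aggressive.

Aggressive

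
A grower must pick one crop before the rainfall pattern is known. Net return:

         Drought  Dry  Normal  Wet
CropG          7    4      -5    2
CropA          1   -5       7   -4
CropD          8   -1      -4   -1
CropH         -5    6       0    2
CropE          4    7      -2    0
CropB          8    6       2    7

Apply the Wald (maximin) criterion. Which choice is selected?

Row minima: CropG=-5, CropA=-5, CropD=-4, CropH=-5, CropE=-2, CropB=2
Best worst-case = 2 → CropB.

CropB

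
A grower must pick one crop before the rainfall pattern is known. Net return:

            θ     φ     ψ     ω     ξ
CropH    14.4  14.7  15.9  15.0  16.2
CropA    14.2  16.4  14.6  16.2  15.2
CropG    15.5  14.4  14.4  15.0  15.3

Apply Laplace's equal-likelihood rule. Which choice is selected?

CropA

Row averages: CropH=15.24, CropA=15.32, CropG=14.92
Highest average = 15.32 → CropA.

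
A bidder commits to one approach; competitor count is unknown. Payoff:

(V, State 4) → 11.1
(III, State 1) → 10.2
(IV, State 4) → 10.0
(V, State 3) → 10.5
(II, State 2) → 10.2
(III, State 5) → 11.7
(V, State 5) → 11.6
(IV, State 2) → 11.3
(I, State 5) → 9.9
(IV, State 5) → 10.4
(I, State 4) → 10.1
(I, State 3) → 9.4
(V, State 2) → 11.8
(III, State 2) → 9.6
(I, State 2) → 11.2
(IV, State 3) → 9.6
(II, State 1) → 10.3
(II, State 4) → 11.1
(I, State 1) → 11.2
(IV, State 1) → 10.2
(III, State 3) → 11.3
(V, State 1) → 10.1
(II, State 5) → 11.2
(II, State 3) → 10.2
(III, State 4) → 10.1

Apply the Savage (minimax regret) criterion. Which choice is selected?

V

Column bests: State 1=11.2, State 2=11.8, State 3=11.3, State 4=11.1, State 5=11.7.
I regrets: 0.0, 0.6, 1.9, 1.0, 1.8 → max 1.9
II regrets: 0.9, 1.6, 1.1, 0.0, 0.5 → max 1.6
III regrets: 1.0, 2.2, 0.0, 1.0, 0.0 → max 2.2
IV regrets: 1.0, 0.5, 1.7, 1.1, 1.3 → max 1.7
V regrets: 1.1, 0.0, 0.8, 0.0, 0.1 → max 1.1
Smallest max regret = 1.1 → V.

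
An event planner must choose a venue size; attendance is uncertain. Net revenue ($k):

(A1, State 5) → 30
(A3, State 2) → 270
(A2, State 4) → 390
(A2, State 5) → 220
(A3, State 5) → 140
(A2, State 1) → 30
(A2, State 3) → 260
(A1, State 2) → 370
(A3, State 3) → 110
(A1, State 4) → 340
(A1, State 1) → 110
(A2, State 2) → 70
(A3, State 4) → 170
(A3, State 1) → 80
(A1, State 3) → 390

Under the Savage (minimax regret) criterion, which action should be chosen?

A1

Column bests: State 1=110, State 2=370, State 3=390, State 4=390, State 5=220.
A1 regrets: 0, 0, 0, 50, 190 → max 190
A2 regrets: 80, 300, 130, 0, 0 → max 300
A3 regrets: 30, 100, 280, 220, 80 → max 280
Smallest max regret = 190 → A1.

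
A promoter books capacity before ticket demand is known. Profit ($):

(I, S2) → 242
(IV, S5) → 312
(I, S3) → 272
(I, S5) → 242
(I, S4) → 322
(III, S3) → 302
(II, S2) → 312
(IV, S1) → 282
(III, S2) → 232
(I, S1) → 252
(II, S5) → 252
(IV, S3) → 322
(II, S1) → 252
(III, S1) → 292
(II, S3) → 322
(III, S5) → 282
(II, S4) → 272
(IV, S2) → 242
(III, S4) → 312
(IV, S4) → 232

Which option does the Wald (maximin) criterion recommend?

II

Row minima: I=242, II=252, III=232, IV=232
Best worst-case = 252 → II.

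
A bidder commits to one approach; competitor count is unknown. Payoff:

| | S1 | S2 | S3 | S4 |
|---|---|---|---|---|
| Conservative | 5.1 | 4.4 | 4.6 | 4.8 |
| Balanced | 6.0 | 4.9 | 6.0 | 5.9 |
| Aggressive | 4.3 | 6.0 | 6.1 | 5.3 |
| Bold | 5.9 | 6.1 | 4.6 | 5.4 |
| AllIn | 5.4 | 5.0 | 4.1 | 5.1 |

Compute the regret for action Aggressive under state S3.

0.0

Best payoff under S3 is 6.1.
Regret = 6.1 − 6.1 = 0.0.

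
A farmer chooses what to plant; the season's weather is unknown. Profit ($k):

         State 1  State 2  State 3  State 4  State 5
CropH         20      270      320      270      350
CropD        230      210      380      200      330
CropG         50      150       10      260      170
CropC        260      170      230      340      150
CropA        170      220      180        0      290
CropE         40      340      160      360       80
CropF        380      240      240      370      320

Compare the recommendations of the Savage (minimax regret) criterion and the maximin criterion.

Column bests: State 1=380, State 2=340, State 3=380, State 4=370, State 5=350.
CropH regrets: 360, 70, 60, 100, 0 → max 360
CropD regrets: 150, 130, 0, 170, 20 → max 170
CropG regrets: 330, 190, 370, 110, 180 → max 370
CropC regrets: 120, 170, 150, 30, 200 → max 200
CropA regrets: 210, 120, 200, 370, 60 → max 370
CropE regrets: 340, 0, 220, 10, 270 → max 340
CropF regrets: 0, 100, 140, 0, 30 → max 140
Smallest max regret = 140 → CropF.
Row minima: CropH=20, CropD=200, CropG=10, CropC=150, CropA=0, CropE=40, CropF=240
Best worst-case = 240 → CropF.

minimax regret → CropF; maximin → CropF (agree)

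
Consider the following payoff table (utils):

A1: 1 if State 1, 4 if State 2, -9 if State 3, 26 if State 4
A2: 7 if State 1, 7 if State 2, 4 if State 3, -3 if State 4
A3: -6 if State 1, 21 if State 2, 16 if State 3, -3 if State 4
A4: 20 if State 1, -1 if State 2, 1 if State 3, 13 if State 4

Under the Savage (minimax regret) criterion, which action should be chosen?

A4

Column bests: State 1=20, State 2=21, State 3=16, State 4=26.
A1 regrets: 19, 17, 25, 0 → max 25
A2 regrets: 13, 14, 12, 29 → max 29
A3 regrets: 26, 0, 0, 29 → max 29
A4 regrets: 0, 22, 15, 13 → max 22
Smallest max regret = 22 → A4.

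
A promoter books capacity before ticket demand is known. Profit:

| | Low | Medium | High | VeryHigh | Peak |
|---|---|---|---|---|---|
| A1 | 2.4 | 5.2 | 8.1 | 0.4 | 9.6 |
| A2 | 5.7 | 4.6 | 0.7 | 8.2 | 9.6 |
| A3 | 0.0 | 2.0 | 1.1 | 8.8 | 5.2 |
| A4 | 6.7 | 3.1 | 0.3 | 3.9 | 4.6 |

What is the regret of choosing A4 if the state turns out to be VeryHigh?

Best payoff under VeryHigh is 8.8.
Regret = 8.8 − 3.9 = 4.9.

4.9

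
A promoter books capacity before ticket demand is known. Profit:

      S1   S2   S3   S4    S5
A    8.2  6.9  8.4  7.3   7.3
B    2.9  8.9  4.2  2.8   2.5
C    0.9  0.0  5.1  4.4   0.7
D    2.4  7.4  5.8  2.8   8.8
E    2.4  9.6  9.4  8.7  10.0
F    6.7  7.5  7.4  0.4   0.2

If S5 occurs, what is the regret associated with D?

Best payoff under S5 is 10.0.
Regret = 10.0 − 8.8 = 1.2.

1.2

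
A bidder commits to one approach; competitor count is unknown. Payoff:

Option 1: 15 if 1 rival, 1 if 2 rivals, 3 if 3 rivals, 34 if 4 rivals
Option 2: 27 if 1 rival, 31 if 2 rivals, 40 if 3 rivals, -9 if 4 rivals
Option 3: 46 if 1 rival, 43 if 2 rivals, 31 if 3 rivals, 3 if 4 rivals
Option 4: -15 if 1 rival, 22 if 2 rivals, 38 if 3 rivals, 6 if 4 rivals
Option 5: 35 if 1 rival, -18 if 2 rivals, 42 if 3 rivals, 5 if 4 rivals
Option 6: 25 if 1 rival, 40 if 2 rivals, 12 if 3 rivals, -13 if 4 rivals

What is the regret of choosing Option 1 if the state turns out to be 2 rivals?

Best payoff under 2 rivals is 43.
Regret = 43 − 1 = 42.

42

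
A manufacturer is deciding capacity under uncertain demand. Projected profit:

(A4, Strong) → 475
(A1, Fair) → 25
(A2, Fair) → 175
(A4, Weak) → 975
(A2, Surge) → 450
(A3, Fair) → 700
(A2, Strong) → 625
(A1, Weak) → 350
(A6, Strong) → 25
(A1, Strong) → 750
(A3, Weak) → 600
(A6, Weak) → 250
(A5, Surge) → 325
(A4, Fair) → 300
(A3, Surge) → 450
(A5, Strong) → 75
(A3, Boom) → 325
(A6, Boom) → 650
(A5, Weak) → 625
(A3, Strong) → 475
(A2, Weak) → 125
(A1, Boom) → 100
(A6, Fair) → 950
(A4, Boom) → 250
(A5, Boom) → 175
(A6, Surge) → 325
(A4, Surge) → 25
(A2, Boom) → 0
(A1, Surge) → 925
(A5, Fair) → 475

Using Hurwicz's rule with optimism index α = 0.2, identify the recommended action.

A1: 0.2·925 + 0.8·25 = 205
A2: 0.2·625 + 0.8·0 = 125
A3: 0.2·700 + 0.8·325 = 400
A4: 0.2·975 + 0.8·25 = 215
A5: 0.2·625 + 0.8·75 = 185
A6: 0.2·950 + 0.8·25 = 210
Highest Hurwicz score = 400 → A3.

A3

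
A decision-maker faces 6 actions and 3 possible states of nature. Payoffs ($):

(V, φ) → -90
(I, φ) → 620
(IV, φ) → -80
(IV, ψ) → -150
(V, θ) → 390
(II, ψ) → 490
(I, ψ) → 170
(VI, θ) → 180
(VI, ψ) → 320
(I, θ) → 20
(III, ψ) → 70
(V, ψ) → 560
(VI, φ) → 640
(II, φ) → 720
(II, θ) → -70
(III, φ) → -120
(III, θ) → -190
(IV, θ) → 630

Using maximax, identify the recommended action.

II

Row maxima: I=620, II=720, III=70, IV=630, V=560, VI=640
Best best-case = 720 → II.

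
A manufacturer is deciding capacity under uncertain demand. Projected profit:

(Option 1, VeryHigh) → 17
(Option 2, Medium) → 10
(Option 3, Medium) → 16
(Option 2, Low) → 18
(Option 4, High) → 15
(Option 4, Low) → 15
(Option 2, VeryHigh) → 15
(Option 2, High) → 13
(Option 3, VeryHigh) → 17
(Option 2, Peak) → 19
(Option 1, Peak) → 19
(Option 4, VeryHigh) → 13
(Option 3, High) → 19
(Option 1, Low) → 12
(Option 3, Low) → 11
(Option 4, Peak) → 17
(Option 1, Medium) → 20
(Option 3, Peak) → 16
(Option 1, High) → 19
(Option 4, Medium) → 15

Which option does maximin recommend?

Row minima: Option 1=12, Option 2=10, Option 3=11, Option 4=13
Best worst-case = 13 → Option 4.

Option 4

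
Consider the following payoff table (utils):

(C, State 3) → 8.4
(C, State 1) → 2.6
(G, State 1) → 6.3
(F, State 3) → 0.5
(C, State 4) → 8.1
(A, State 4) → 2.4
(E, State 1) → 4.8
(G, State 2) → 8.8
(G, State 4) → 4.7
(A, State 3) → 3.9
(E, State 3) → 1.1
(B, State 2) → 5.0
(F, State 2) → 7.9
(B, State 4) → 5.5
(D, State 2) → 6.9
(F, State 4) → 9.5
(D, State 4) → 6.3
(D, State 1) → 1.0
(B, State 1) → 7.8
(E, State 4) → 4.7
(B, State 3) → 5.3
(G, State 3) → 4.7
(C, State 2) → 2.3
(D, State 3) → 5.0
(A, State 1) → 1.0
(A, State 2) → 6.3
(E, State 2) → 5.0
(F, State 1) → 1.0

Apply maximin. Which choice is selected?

Row minima: A=1.0, B=5.0, C=2.3, D=1.0, E=1.1, F=0.5, G=4.7
Best worst-case = 5.0 → B.

B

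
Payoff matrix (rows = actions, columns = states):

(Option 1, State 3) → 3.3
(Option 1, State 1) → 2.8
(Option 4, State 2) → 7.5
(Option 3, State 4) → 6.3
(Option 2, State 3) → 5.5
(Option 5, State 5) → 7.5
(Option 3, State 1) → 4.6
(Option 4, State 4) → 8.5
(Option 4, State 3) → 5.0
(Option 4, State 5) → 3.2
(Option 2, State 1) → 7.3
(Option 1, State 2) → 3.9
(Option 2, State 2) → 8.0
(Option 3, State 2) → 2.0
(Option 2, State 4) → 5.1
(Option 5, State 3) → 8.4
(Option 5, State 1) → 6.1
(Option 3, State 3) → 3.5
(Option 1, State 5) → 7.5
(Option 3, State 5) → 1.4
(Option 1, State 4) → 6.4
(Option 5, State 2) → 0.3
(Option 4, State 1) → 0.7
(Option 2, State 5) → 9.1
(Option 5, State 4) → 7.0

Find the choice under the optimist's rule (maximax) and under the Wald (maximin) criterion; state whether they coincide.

maximax → Option 2; maximin → Option 2 (agree)

Row maxima: Option 1=7.5, Option 2=9.1, Option 3=6.3, Option 4=8.5, Option 5=8.4
Best best-case = 9.1 → Option 2.
Row minima: Option 1=2.8, Option 2=5.1, Option 3=1.4, Option 4=0.7, Option 5=0.3
Best worst-case = 5.1 → Option 2.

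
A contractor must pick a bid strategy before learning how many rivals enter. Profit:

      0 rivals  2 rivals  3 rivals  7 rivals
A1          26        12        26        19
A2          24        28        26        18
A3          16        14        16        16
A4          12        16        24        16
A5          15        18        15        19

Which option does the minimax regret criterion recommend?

A2

Column bests: 0 rivals=26, 2 rivals=28, 3 rivals=26, 7 rivals=19.
A1 regrets: 0, 16, 0, 0 → max 16
A2 regrets: 2, 0, 0, 1 → max 2
A3 regrets: 10, 14, 10, 3 → max 14
A4 regrets: 14, 12, 2, 3 → max 14
A5 regrets: 11, 10, 11, 0 → max 11
Smallest max regret = 2 → A2.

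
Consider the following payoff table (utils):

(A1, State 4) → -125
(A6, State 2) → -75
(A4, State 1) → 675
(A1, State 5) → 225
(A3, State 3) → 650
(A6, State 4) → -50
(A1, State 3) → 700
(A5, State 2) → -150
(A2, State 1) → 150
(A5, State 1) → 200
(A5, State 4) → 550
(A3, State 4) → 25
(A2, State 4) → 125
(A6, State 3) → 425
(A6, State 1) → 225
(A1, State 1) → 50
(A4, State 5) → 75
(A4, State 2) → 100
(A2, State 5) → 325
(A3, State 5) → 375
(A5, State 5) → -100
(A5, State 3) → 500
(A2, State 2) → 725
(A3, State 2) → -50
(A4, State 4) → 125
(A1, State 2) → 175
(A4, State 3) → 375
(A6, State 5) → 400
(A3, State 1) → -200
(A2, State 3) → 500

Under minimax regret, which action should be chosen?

A2

Column bests: State 1=675, State 2=725, State 3=700, State 4=550, State 5=400.
A1 regrets: 625, 550, 0, 675, 175 → max 675
A2 regrets: 525, 0, 200, 425, 75 → max 525
A3 regrets: 875, 775, 50, 525, 25 → max 875
A4 regrets: 0, 625, 325, 425, 325 → max 625
A5 regrets: 475, 875, 200, 0, 500 → max 875
A6 regrets: 450, 800, 275, 600, 0 → max 800
Smallest max regret = 525 → A2.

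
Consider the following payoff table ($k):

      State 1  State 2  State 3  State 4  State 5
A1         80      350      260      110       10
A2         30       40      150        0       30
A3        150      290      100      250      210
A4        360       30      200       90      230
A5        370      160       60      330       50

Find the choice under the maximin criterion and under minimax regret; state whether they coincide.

Row minima: A1=10, A2=0, A3=100, A4=30, A5=50
Best worst-case = 100 → A3.
Column bests: State 1=370, State 2=350, State 3=260, State 4=330, State 5=230.
A1 regrets: 290, 0, 0, 220, 220 → max 290
A2 regrets: 340, 310, 110, 330, 200 → max 340
A3 regrets: 220, 60, 160, 80, 20 → max 220
A4 regrets: 10, 320, 60, 240, 0 → max 320
A5 regrets: 0, 190, 200, 0, 180 → max 200
Smallest max regret = 200 → A5.

maximin → A3; minimax regret → A5 (disagree)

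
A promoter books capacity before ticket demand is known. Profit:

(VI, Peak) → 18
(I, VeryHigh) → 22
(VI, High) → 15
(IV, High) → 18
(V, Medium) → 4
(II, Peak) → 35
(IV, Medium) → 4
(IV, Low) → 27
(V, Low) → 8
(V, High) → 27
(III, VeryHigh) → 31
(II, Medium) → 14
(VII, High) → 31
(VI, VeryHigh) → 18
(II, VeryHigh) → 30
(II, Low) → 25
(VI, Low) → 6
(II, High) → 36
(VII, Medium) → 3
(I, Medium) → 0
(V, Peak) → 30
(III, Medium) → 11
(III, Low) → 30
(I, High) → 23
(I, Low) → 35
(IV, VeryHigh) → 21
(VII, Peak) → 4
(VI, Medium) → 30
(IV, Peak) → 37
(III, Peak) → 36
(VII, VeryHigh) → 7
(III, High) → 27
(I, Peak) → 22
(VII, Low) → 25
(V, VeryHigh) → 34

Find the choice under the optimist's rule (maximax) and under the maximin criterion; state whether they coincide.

Row maxima: I=35, II=36, III=36, IV=37, V=34, VI=30, VII=31
Best best-case = 37 → IV.
Row minima: I=0, II=14, III=11, IV=4, V=4, VI=6, VII=3
Best worst-case = 14 → II.

maximax → IV; maximin → II (disagree)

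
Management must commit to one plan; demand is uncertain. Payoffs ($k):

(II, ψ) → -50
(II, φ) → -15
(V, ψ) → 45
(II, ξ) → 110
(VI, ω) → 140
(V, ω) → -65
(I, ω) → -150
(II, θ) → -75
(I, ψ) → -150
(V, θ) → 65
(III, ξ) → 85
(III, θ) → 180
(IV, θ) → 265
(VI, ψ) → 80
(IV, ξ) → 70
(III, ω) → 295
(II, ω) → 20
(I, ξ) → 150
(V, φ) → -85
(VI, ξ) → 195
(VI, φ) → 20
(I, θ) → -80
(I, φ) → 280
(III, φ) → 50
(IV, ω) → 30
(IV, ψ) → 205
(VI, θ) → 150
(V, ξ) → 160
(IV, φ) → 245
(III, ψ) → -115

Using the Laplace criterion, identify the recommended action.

Row averages: I=10, II=-2, III=99, IV=163, V=24, VI=117
Highest average = 163 → IV.

IV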